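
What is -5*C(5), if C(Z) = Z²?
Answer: -125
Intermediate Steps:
-5*C(5) = -5*5² = -5*25 = -125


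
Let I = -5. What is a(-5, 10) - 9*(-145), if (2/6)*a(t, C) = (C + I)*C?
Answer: 1455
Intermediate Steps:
a(t, C) = 3*C*(-5 + C) (a(t, C) = 3*((C - 5)*C) = 3*((-5 + C)*C) = 3*(C*(-5 + C)) = 3*C*(-5 + C))
a(-5, 10) - 9*(-145) = 3*10*(-5 + 10) - 9*(-145) = 3*10*5 + 1305 = 150 + 1305 = 1455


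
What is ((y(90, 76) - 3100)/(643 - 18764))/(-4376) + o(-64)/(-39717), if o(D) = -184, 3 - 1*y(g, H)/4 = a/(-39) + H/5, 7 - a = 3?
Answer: 117533769182/25589351520135 ≈ 0.0045931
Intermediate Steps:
a = 4 (a = 7 - 1*3 = 7 - 3 = 4)
y(g, H) = 484/39 - 4*H/5 (y(g, H) = 12 - 4*(4/(-39) + H/5) = 12 - 4*(4*(-1/39) + H*(1/5)) = 12 - 4*(-4/39 + H/5) = 12 + (16/39 - 4*H/5) = 484/39 - 4*H/5)
((y(90, 76) - 3100)/(643 - 18764))/(-4376) + o(-64)/(-39717) = (((484/39 - 4/5*76) - 3100)/(643 - 18764))/(-4376) - 184/(-39717) = (((484/39 - 304/5) - 3100)/(-18121))*(-1/4376) - 184*(-1/39717) = ((-9436/195 - 3100)*(-1/18121))*(-1/4376) + 184/39717 = -613936/195*(-1/18121)*(-1/4376) + 184/39717 = (613936/3533595)*(-1/4376) + 184/39717 = -76742/1932876465 + 184/39717 = 117533769182/25589351520135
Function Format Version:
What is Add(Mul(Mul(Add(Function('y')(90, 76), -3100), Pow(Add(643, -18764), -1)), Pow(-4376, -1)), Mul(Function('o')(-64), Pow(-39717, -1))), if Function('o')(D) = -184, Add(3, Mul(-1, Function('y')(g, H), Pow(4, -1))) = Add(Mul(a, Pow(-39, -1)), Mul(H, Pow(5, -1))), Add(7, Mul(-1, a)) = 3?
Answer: Rational(117533769182, 25589351520135) ≈ 0.0045931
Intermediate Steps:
a = 4 (a = Add(7, Mul(-1, 3)) = Add(7, -3) = 4)
Function('y')(g, H) = Add(Rational(484, 39), Mul(Rational(-4, 5), H)) (Function('y')(g, H) = Add(12, Mul(-4, Add(Mul(4, Pow(-39, -1)), Mul(H, Pow(5, -1))))) = Add(12, Mul(-4, Add(Mul(4, Rational(-1, 39)), Mul(H, Rational(1, 5))))) = Add(12, Mul(-4, Add(Rational(-4, 39), Mul(Rational(1, 5), H)))) = Add(12, Add(Rational(16, 39), Mul(Rational(-4, 5), H))) = Add(Rational(484, 39), Mul(Rational(-4, 5), H)))
Add(Mul(Mul(Add(Function('y')(90, 76), -3100), Pow(Add(643, -18764), -1)), Pow(-4376, -1)), Mul(Function('o')(-64), Pow(-39717, -1))) = Add(Mul(Mul(Add(Add(Rational(484, 39), Mul(Rational(-4, 5), 76)), -3100), Pow(Add(643, -18764), -1)), Pow(-4376, -1)), Mul(-184, Pow(-39717, -1))) = Add(Mul(Mul(Add(Add(Rational(484, 39), Rational(-304, 5)), -3100), Pow(-18121, -1)), Rational(-1, 4376)), Mul(-184, Rational(-1, 39717))) = Add(Mul(Mul(Add(Rational(-9436, 195), -3100), Rational(-1, 18121)), Rational(-1, 4376)), Rational(184, 39717)) = Add(Mul(Mul(Rational(-613936, 195), Rational(-1, 18121)), Rational(-1, 4376)), Rational(184, 39717)) = Add(Mul(Rational(613936, 3533595), Rational(-1, 4376)), Rational(184, 39717)) = Add(Rational(-76742, 1932876465), Rational(184, 39717)) = Rational(117533769182, 25589351520135)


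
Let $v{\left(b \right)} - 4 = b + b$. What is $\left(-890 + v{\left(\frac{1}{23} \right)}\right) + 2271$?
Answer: $\frac{31857}{23} \approx 1385.1$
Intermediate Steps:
$v{\left(b \right)} = 4 + 2 b$ ($v{\left(b \right)} = 4 + \left(b + b\right) = 4 + 2 b$)
$\left(-890 + v{\left(\frac{1}{23} \right)}\right) + 2271 = \left(-890 + \left(4 + \frac{2}{23}\right)\right) + 2271 = \left(-890 + \frac{94}{23}\right) + 2271 = - \frac{20376}{23} + 2271 = \frac{31857}{23}$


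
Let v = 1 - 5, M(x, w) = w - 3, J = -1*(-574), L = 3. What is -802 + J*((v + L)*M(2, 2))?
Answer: -228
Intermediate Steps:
J = 574
M(x, w) = -3 + w
v = -4
-802 + J*((v + L)*M(2, 2)) = -802 + 574*((-4 + 3)*(-3 + 2)) = -802 + 574*(-1*(-1)) = -802 + 574*1 = -802 + 574 = -228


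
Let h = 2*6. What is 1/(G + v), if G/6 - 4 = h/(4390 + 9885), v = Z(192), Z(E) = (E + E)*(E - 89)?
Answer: 14275/564947472 ≈ 2.5268e-5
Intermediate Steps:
Z(E) = 2*E*(-89 + E) (Z(E) = (2*E)*(-89 + E) = 2*E*(-89 + E))
h = 12
v = 39552 (v = 2*192*(-89 + 192) = 2*192*103 = 39552)
G = 342672/14275 (G = 24 + 6*(12/(4390 + 9885)) = 24 + 6*(12/14275) = 24 + 72/14275 = 342672/14275 ≈ 24.005)
1/(G + v) = 1/(342672/14275 + 39552) = 1/(564947472/14275) = 14275/564947472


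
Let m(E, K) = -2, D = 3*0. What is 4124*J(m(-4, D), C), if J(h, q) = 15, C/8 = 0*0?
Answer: 61860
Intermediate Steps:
C = 0 (C = 8*(0*0) = 8*0 = 0)
D = 0
4124*J(m(-4, D), C) = 4124*15 = 61860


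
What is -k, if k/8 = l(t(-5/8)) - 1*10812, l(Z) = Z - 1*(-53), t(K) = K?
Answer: 86077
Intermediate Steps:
l(Z) = 53 + Z (l(Z) = Z + 53 = 53 + Z)
k = -86077 (k = 8*((53 - 5/8) - 1*10812) = 8*((53 - 5*⅛) - 10812) = 8*((53 - 5/8) - 10812) = 8*(419/8 - 10812) = 8*(-86077/8) = -86077)
-k = -1*(-86077) = 86077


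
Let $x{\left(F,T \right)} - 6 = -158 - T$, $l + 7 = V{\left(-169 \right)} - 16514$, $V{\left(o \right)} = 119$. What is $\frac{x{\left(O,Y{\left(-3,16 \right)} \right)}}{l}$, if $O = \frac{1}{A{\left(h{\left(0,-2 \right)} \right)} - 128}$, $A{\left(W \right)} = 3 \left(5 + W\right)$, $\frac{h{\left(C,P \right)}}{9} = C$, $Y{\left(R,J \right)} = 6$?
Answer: $\frac{79}{8201} \approx 0.009633$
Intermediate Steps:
$h{\left(C,P \right)} = 9 C$
$A{\left(W \right)} = 15 + 3 W$
$O = - \frac{1}{113}$ ($O = \frac{1}{\left(15 + 3 \cdot 9 \cdot 0\right) - 128} = \frac{1}{\left(15 + 3 \cdot 0\right) - 128} = \frac{1}{\left(15 + 0\right) - 128} = \frac{1}{15 - 128} = \frac{1}{-113} = - \frac{1}{113} \approx -0.0088496$)
$l = -16402$ ($l = -7 + \left(119 - 16514\right) = -7 - 16395 = -16402$)
$x{\left(F,T \right)} = -152 - T$ ($x{\left(F,T \right)} = 6 - \left(158 + T\right) = -152 - T$)
$\frac{x{\left(O,Y{\left(-3,16 \right)} \right)}}{l} = \frac{-152 - 6}{-16402} = \left(-152 - 6\right) \left(- \frac{1}{16402}\right) = \left(-158\right) \left(- \frac{1}{16402}\right) = \frac{79}{8201}$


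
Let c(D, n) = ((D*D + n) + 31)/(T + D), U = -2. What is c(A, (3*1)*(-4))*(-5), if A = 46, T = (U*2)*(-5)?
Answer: -10675/66 ≈ -161.74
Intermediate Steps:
T = 20 (T = -2*2*(-5) = -4*(-5) = 20)
c(D, n) = (31 + n + D**2)/(20 + D) (c(D, n) = ((D*D + n) + 31)/(20 + D) = ((D**2 + n) + 31)/(20 + D) = ((n + D**2) + 31)/(20 + D) = (31 + n + D**2)/(20 + D))
c(A, (3*1)*(-4))*(-5) = ((31 + (3*1)*(-4) + 46**2)/(20 + 46))*(-5) = ((31 + 3*(-4) + 2116)/66)*(-5) = ((31 - 12 + 2116)/66)*(-5) = ((1/66)*2135)*(-5) = (2135/66)*(-5) = -10675/66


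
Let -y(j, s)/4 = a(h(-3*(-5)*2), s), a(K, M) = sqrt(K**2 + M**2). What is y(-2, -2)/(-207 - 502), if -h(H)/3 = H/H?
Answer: 4*sqrt(13)/709 ≈ 0.020342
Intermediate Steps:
h(H) = -3 (h(H) = -3*H/H = -3*1 = -3)
y(j, s) = -4*sqrt(9 + s**2) (y(j, s) = -4*sqrt((-3)**2 + s**2) = -4*sqrt(9 + s**2))
y(-2, -2)/(-207 - 502) = (-4*sqrt(9 + (-2)**2))/(-207 - 502) = -4*sqrt(9 + 4)/(-709) = -4*sqrt(13)*(-1/709) = 4*sqrt(13)/709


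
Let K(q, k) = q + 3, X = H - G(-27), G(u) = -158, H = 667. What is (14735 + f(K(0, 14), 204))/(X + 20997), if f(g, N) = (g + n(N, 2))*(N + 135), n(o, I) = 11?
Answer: 19481/21822 ≈ 0.89272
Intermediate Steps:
X = 825 (X = 667 - 1*(-158) = 667 + 158 = 825)
K(q, k) = 3 + q
f(g, N) = (11 + g)*(135 + N) (f(g, N) = (g + 11)*(N + 135) = (11 + g)*(135 + N))
(14735 + f(K(0, 14), 204))/(X + 20997) = (14735 + (1485 + 11*204 + 135*(3 + 0) + 204*(3 + 0)))/(825 + 20997) = (14735 + (1485 + 2244 + 135*3 + 204*3))/21822 = (14735 + (1485 + 2244 + 405 + 612))*(1/21822) = (14735 + 4746)*(1/21822) = 19481*(1/21822) = 19481/21822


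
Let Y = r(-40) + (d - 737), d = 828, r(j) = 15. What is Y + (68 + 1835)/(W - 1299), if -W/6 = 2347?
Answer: 1628483/15381 ≈ 105.88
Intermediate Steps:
W = -14082 (W = -6*2347 = -14082)
Y = 106 (Y = 15 + (828 - 737) = 15 + 91 = 106)
Y + (68 + 1835)/(W - 1299) = 106 + (68 + 1835)/(-14082 - 1299) = 106 + 1903/(-15381) = 106 + 1903*(-1/15381) = 106 - 1903/15381 = 1628483/15381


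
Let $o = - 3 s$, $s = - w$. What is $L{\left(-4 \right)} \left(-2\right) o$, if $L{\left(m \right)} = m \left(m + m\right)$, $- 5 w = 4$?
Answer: $\frac{768}{5} \approx 153.6$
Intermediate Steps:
$w = - \frac{4}{5}$ ($w = \left(- \frac{1}{5}\right) 4 = - \frac{4}{5} \approx -0.8$)
$L{\left(m \right)} = 2 m^{2}$ ($L{\left(m \right)} = m 2 m = 2 m^{2}$)
$s = \frac{4}{5}$ ($s = \left(-1\right) \left(- \frac{4}{5}\right) = \frac{4}{5} \approx 0.8$)
$o = - \frac{12}{5}$ ($o = \left(-3\right) \frac{4}{5} = - \frac{12}{5} \approx -2.4$)
$L{\left(-4 \right)} \left(-2\right) o = 2 \left(-4\right)^{2} \left(-2\right) \left(- \frac{12}{5}\right) = 2 \cdot 16 \left(-2\right) \left(- \frac{12}{5}\right) = 32 \left(-2\right) \left(- \frac{12}{5}\right) = \left(-64\right) \left(- \frac{12}{5}\right) = \frac{768}{5}$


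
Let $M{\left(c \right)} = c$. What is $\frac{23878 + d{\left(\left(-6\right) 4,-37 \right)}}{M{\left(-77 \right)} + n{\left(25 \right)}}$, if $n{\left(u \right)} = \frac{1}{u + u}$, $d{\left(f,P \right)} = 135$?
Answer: $- \frac{1200650}{3849} \approx -311.94$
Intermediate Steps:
$n{\left(u \right)} = \frac{1}{2 u}$
$\frac{23878 + d{\left(\left(-6\right) 4,-37 \right)}}{M{\left(-77 \right)} + n{\left(25 \right)}} = \frac{23878 + 135}{-77 + \frac{1}{2 \cdot 25}} = \frac{24013}{-77 + \frac{1}{2} \cdot \frac{1}{25}} = \frac{24013}{-77 + \frac{1}{50}} = \frac{24013}{- \frac{3849}{50}} = 24013 \left(- \frac{50}{3849}\right) = - \frac{1200650}{3849}$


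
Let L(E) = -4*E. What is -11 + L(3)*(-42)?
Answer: 493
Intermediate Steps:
-11 + L(3)*(-42) = -11 - 4*3*(-42) = -11 - 12*(-42) = -11 + 504 = 493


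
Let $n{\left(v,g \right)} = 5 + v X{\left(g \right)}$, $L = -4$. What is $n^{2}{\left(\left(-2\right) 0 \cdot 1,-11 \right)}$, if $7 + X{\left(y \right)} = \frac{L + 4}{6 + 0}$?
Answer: $25$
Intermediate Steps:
$X{\left(y \right)} = -7$ ($X{\left(y \right)} = -7 + \frac{-4 + 4}{6 + 0} = -7 + \frac{0}{6} = -7 + 0 \cdot \frac{1}{6} = -7 + 0 = -7$)
$n{\left(v,g \right)} = 5 - 7 v$ ($n{\left(v,g \right)} = 5 + v \left(-7\right) = 5 - 7 v$)
$n^{2}{\left(\left(-2\right) 0 \cdot 1,-11 \right)} = \left(5 - 7 \left(-2\right) 0 \cdot 1\right)^{2} = \left(5 - 7 \cdot 0 \cdot 1\right)^{2} = \left(5 - 0\right)^{2} = \left(5 + 0\right)^{2} = 5^{2} = 25$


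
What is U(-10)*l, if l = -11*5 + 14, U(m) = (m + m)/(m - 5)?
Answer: -164/3 ≈ -54.667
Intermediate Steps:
U(m) = 2*m/(-5 + m) (U(m) = (2*m)/(-5 + m) = 2*m/(-5 + m))
l = -41 (l = -55 + 14 = -41)
U(-10)*l = (2*(-10)/(-5 - 10))*(-41) = (2*(-10)/(-15))*(-41) = (2*(-10)*(-1/15))*(-41) = (4/3)*(-41) = -164/3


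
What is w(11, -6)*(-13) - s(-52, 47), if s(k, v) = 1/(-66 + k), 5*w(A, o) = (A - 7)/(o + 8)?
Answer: -3063/590 ≈ -5.1915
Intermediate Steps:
w(A, o) = (-7 + A)/(5*(8 + o)) (w(A, o) = ((A - 7)/(o + 8))/5 = ((-7 + A)/(8 + o))/5 = (-7 + A)/(5*(8 + o)))
w(11, -6)*(-13) - s(-52, 47) = ((-7 + 11)/(5*(8 - 6)))*(-13) - 1/(-66 - 52) = ((⅕)*4/2)*(-13) - 1/(-118) = ((⅕)*(½)*4)*(-13) - 1*(-1/118) = (⅖)*(-13) + 1/118 = -26/5 + 1/118 = -3063/590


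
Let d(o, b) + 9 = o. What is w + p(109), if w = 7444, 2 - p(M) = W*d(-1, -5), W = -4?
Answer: 7406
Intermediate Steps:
d(o, b) = -9 + o
p(M) = -38 (p(M) = 2 - (-4)*(-9 - 1) = 2 - (-4)*(-10) = 2 - 1*40 = 2 - 40 = -38)
w + p(109) = 7444 - 38 = 7406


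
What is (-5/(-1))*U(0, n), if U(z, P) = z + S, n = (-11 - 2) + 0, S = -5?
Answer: -25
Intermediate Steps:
n = -13 (n = -13 + 0 = -13)
U(z, P) = -5 + z (U(z, P) = z - 5 = -5 + z)
(-5/(-1))*U(0, n) = (-5/(-1))*(-5 + 0) = -5*(-1)*(-5) = 5*(-5) = -25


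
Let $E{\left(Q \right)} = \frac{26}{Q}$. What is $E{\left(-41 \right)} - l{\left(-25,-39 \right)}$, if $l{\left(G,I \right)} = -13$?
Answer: $\frac{507}{41} \approx 12.366$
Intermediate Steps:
$E{\left(-41 \right)} - l{\left(-25,-39 \right)} = \frac{26}{-41} - -13 = 26 \left(- \frac{1}{41}\right) + 13 = - \frac{26}{41} + 13 = \frac{507}{41}$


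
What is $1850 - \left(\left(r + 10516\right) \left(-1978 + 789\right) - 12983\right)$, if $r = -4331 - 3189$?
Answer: $3577077$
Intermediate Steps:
$r = -7520$
$1850 - \left(\left(r + 10516\right) \left(-1978 + 789\right) - 12983\right) = 1850 - \left(\left(-7520 + 10516\right) \left(-1978 + 789\right) - 12983\right) = 1850 - \left(2996 \left(-1189\right) - 12983\right) = 1850 - \left(-3562244 - 12983\right) = 1850 - -3575227 = 1850 + 3575227 = 3577077$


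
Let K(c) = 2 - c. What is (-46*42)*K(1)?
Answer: -1932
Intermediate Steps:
(-46*42)*K(1) = (-46*42)*(2 - 1*1) = -1932*(2 - 1) = -1932*1 = -1932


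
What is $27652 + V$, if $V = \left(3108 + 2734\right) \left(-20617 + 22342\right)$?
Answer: $10105102$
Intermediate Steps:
$V = 10077450$ ($V = 5842 \cdot 1725 = 10077450$)
$27652 + V = 27652 + 10077450 = 10105102$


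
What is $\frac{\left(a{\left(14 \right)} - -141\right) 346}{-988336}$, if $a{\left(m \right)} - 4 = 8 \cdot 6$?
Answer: $- \frac{33389}{494168} \approx -0.067566$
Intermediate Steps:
$a{\left(m \right)} = 52$ ($a{\left(m \right)} = 4 + 8 \cdot 6 = 4 + 48 = 52$)
$\frac{\left(a{\left(14 \right)} - -141\right) 346}{-988336} = \frac{\left(52 - -141\right) 346}{-988336} = \left(52 + 141\right) 346 \left(- \frac{1}{988336}\right) = 193 \cdot 346 \left(- \frac{1}{988336}\right) = 66778 \left(- \frac{1}{988336}\right) = - \frac{33389}{494168}$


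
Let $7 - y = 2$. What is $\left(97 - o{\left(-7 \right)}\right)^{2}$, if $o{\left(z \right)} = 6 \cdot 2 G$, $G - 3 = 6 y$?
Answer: $89401$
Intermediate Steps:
$y = 5$ ($y = 7 - 2 = 5$)
$G = 33$ ($G = 3 + 6 \cdot 5 = 3 + 30 = 33$)
$o{\left(z \right)} = 396$ ($o{\left(z \right)} = 6 \cdot 2 \cdot 33 = 12 \cdot 33 = 396$)
$\left(97 - o{\left(-7 \right)}\right)^{2} = \left(97 - 396\right)^{2} = \left(-299\right)^{2} = 89401$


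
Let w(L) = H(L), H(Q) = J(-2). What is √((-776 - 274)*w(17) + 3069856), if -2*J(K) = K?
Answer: √3068806 ≈ 1751.8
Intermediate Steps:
J(K) = -K/2
H(Q) = 1 (H(Q) = -½*(-2) = 1)
w(L) = 1
√((-776 - 274)*w(17) + 3069856) = √((-776 - 274)*1 + 3069856) = √(-1050*1 + 3069856) = √(-1050 + 3069856) = √3068806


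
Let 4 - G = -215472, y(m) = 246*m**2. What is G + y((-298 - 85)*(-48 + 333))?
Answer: 2931044465626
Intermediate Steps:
G = 215476 (G = 4 - 1*(-215472) = 4 + 215472 = 215476)
G + y((-298 - 85)*(-48 + 333)) = 215476 + 246*((-298 - 85)*(-48 + 333))**2 = 215476 + 246*(-383*285)**2 = 215476 + 246*(-109155)**2 = 215476 + 246*11914814025 = 215476 + 2931044250150 = 2931044465626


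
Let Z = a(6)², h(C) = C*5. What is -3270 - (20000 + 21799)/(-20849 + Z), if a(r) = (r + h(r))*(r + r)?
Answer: -542126049/165775 ≈ -3270.3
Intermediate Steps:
h(C) = 5*C
a(r) = 12*r² (a(r) = (r + 5*r)*(r + r) = (6*r)*(2*r) = 12*r²)
Z = 186624 (Z = (12*6²)² = (12*36)² = 432² = 186624)
-3270 - (20000 + 21799)/(-20849 + Z) = -3270 - (20000 + 21799)/(-20849 + 186624) = -3270 - 41799/165775 = -542126049/165775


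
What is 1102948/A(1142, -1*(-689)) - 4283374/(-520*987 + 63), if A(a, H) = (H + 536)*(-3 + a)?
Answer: 133520249054/14612715075 ≈ 9.1373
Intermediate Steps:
A(a, H) = (-3 + a)*(536 + H) (A(a, H) = (536 + H)*(-3 + a) = (-3 + a)*(536 + H))
1102948/A(1142, -1*(-689)) - 4283374/(-520*987 + 63) = 1102948/(-1608 - (-3)*(-689) + 536*1142 - 1*(-689)*1142) - 4283374/(-520*987 + 63) = 1102948/(-1608 - 3*689 + 612112 + 689*1142) - 4283374/(-513240 + 63) = 1102948/(-1608 - 2067 + 612112 + 786838) - 4283374/(-513177) = 1102948/1395275 - 4283374*(-1/513177) = 1102948*(1/1395275) + 4283374/513177 = 157564/199325 + 4283374/513177 = 133520249054/14612715075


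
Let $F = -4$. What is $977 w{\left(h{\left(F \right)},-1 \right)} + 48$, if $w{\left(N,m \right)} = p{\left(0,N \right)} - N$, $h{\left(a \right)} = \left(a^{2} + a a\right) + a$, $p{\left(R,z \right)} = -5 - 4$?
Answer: $-36101$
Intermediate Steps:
$p{\left(R,z \right)} = -9$
$h{\left(a \right)} = a + 2 a^{2}$ ($h{\left(a \right)} = \left(a^{2} + a^{2}\right) + a = 2 a^{2} + a = a + 2 a^{2}$)
$w{\left(N,m \right)} = -9 - N$
$977 w{\left(h{\left(F \right)},-1 \right)} + 48 = 977 \left(-9 - - 4 \left(1 + 2 \left(-4\right)\right)\right) + 48 = 977 \left(-9 - - 4 \left(1 - 8\right)\right) + 48 = 977 \left(-9 - \left(-4\right) \left(-7\right)\right) + 48 = 977 \left(-9 - 28\right) + 48 = 977 \left(-37\right) + 48 = -36149 + 48 = -36101$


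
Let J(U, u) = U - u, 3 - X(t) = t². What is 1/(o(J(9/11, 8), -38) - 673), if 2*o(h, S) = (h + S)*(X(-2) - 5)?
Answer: -11/5912 ≈ -0.0018606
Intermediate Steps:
X(t) = 3 - t²
o(h, S) = -3*S - 3*h (o(h, S) = ((h + S)*((3 - 1*(-2)²) - 5))/2 = ((S + h)*((3 - 1*4) - 5))/2 = ((S + h)*((3 - 4) - 5))/2 = ((S + h)*(-1 - 5))/2 = ((S + h)*(-6))/2 = (-6*S - 6*h)/2 = -3*S - 3*h)
1/(o(J(9/11, 8), -38) - 673) = 1/((-3*(-38) - 3*(9/11 - 1*8)) - 673) = 1/((114 - 3*(9*(1/11) - 8)) - 673) = 1/((114 - 3*(9/11 - 8)) - 673) = 1/((114 - 3*(-79/11)) - 673) = 1/((114 + 237/11) - 673) = 1/(1491/11 - 673) = 1/(-5912/11) = -11/5912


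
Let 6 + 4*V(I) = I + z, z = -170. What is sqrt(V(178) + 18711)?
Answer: sqrt(74846)/2 ≈ 136.79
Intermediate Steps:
V(I) = -44 + I/4 (V(I) = -3/2 + (I - 170)/4 = -3/2 + (-170 + I)/4 = -3/2 + (-85/2 + I/4) = -44 + I/4)
sqrt(V(178) + 18711) = sqrt((-44 + (1/4)*178) + 18711) = sqrt((-44 + 89/2) + 18711) = sqrt(1/2 + 18711) = sqrt(37423/2) = sqrt(74846)/2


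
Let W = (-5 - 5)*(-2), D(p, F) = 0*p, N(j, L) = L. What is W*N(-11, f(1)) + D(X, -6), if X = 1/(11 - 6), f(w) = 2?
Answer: 40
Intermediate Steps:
X = 1/5 ≈ 0.20000
D(p, F) = 0
W = 20 (W = -10*(-2) = 20)
W*N(-11, f(1)) + D(X, -6) = 20*2 + 0 = 40 + 0 = 40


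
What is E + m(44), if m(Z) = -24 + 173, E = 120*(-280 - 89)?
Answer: -44131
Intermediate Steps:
E = -44280 (E = 120*(-369) = -44280)
m(Z) = 149
E + m(44) = -44280 + 149 = -44131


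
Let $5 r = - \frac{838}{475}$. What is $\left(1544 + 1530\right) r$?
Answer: $- \frac{2576012}{2375} \approx -1084.6$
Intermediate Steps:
$r = - \frac{838}{2375}$ ($r = \frac{\left(-838\right) \frac{1}{475}}{5} = \frac{1}{5} \left(- \frac{838}{475}\right) = - \frac{838}{2375} \approx -0.35284$)
$\left(1544 + 1530\right) r = \left(1544 + 1530\right) \left(- \frac{838}{2375}\right) = 3074 \left(- \frac{838}{2375}\right) = - \frac{2576012}{2375}$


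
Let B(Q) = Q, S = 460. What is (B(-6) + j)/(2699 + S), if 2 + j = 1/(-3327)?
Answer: -26617/10509993 ≈ -0.0025325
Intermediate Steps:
j = -6655/3327 (j = -2 + 1/(-3327) = -2 - 1/3327 = -6655/3327 ≈ -2.0003)
(B(-6) + j)/(2699 + S) = (-6 - 6655/3327)/(2699 + 460) = -26617/3327/3159 = -26617/3327*1/3159 = -26617/10509993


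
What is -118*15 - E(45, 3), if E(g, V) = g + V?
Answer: -1818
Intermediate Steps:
E(g, V) = V + g
-118*15 - E(45, 3) = -118*15 - (3 + 45) = -1770 - 1*48 = -1770 - 48 = -1818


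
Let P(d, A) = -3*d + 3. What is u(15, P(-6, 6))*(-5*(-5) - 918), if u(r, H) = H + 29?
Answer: -44650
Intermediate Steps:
P(d, A) = 3 - 3*d
u(r, H) = 29 + H
u(15, P(-6, 6))*(-5*(-5) - 918) = (29 + (3 - 3*(-6)))*(-5*(-5) - 918) = (29 + (3 + 18))*(25 - 918) = (29 + 21)*(-893) = 50*(-893) = -44650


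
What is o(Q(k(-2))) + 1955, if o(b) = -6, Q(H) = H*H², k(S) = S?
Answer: 1949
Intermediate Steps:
Q(H) = H³
o(Q(k(-2))) + 1955 = -6 + 1955 = 1949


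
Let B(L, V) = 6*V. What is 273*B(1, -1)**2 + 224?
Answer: 10052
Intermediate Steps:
273*B(1, -1)**2 + 224 = 273*(6*(-1))**2 + 224 = 273*(-6)**2 + 224 = 273*36 + 224 = 9828 + 224 = 10052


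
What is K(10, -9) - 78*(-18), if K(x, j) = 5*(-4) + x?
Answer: 1394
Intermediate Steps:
K(x, j) = -20 + x
K(10, -9) - 78*(-18) = (-20 + 10) - 78*(-18) = -10 + 1404 = 1394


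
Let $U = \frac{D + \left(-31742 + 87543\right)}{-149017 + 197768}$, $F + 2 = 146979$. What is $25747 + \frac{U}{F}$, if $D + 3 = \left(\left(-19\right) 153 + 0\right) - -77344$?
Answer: $\frac{184484354273304}{7165275727} \approx 25747.0$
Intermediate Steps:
$F = 146977$ ($F = -2 + 146979 = 146977$)
$D = 74434$ ($D = -3 + \left(\left(\left(-19\right) 153 + 0\right) - -77344\right) = -3 + \left(\left(-2907 + 0\right) + 77344\right) = -3 + \left(-2907 + 77344\right) = -3 + 74437 = 74434$)
$U = \frac{130235}{48751}$ ($U = \frac{74434 + \left(-31742 + 87543\right)}{-149017 + 197768} = \frac{74434 + 55801}{48751} = 130235 \cdot \frac{1}{48751} = \frac{130235}{48751} \approx 2.6714$)
$25747 + \frac{U}{F} = 25747 + \frac{130235}{48751 \cdot 146977} = 25747 + \frac{130235}{48751} \cdot \frac{1}{146977} = 25747 + \frac{130235}{7165275727} = \frac{184484354273304}{7165275727}$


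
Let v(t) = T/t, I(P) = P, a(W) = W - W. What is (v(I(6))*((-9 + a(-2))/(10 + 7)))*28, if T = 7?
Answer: -294/17 ≈ -17.294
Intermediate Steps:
a(W) = 0
v(t) = 7/t
(v(I(6))*((-9 + a(-2))/(10 + 7)))*28 = ((7/6)*((-9 + 0)/(10 + 7)))*28 = ((7*(⅙))*(-9/17))*28 = (7*(-9*1/17)/6)*28 = ((7/6)*(-9/17))*28 = -21/34*28 = -294/17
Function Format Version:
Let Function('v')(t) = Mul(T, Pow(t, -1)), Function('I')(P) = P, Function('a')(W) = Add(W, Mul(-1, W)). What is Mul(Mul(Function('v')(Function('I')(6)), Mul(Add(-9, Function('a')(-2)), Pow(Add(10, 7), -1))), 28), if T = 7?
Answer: Rational(-294, 17) ≈ -17.294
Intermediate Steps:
Function('a')(W) = 0
Function('v')(t) = Mul(7, Pow(t, -1))
Mul(Mul(Function('v')(Function('I')(6)), Mul(Add(-9, Function('a')(-2)), Pow(Add(10, 7), -1))), 28) = Mul(Mul(Mul(7, Pow(6, -1)), Mul(Add(-9, 0), Pow(Add(10, 7), -1))), 28) = Mul(Mul(Mul(7, Rational(1, 6)), Mul(-9, Pow(17, -1))), 28) = Mul(Mul(Rational(7, 6), Mul(-9, Rational(1, 17))), 28) = Mul(Mul(Rational(7, 6), Rational(-9, 17)), 28) = Mul(Rational(-21, 34), 28) = Rational(-294, 17)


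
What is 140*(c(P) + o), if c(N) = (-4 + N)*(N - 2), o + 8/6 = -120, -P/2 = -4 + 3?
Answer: -50960/3 ≈ -16987.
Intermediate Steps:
P = 2 (P = -2*(-4 + 3) = -2*(-1) = 2)
o = -364/3 (o = -4/3 - 120 = -364/3 ≈ -121.33)
c(N) = (-4 + N)*(-2 + N)
140*(c(P) + o) = 140*((8 + 2² - 6*2) - 364/3) = 140*((8 + 4 - 12) - 364/3) = 140*(0 - 364/3) = 140*(-364/3) = -50960/3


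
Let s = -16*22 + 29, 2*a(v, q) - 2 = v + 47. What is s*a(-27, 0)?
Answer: -3553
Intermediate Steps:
a(v, q) = 49/2 + v/2 (a(v, q) = 1 + (v + 47)/2 = 1 + (47 + v)/2 = 1 + (47/2 + v/2) = 49/2 + v/2)
s = -323 (s = -352 + 29 = -323)
s*a(-27, 0) = -323*(49/2 + (½)*(-27)) = -323*(49/2 - 27/2) = -323*11 = -3553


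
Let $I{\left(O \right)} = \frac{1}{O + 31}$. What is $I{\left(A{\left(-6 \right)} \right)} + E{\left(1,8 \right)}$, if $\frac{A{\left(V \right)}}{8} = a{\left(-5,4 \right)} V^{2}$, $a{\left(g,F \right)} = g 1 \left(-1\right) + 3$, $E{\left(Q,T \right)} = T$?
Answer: $\frac{18681}{2335} \approx 8.0004$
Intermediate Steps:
$a{\left(g,F \right)} = 3 - g$ ($a{\left(g,F \right)} = g \left(-1\right) + 3 = - g + 3 = 3 - g$)
$A{\left(V \right)} = 64 V^{2}$ ($A{\left(V \right)} = 8 \left(3 - -5\right) V^{2} = 8 \left(3 + 5\right) V^{2} = 8 \cdot 8 V^{2} = 64 V^{2}$)
$I{\left(O \right)} = \frac{1}{31 + O}$
$I{\left(A{\left(-6 \right)} \right)} + E{\left(1,8 \right)} = \frac{1}{31 + 64 \left(-6\right)^{2}} + 8 = \frac{1}{31 + 64 \cdot 36} + 8 = \frac{1}{31 + 2304} + 8 = \frac{1}{2335} + 8 = \frac{18681}{2335}$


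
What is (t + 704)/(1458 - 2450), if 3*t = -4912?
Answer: 175/186 ≈ 0.94086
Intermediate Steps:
t = -4912/3 (t = (⅓)*(-4912) = -4912/3 ≈ -1637.3)
(t + 704)/(1458 - 2450) = (-4912/3 + 704)/(1458 - 2450) = -2800/3/(-992) = -2800/3*(-1/992) = 175/186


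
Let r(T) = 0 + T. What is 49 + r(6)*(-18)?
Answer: -59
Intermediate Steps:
r(T) = T
49 + r(6)*(-18) = 49 + 6*(-18) = 49 - 108 = -59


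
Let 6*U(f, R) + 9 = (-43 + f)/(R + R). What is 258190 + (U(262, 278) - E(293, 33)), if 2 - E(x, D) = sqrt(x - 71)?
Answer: 287103461/1112 + sqrt(222) ≈ 2.5820e+5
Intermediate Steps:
U(f, R) = -3/2 + (-43 + f)/(12*R) (U(f, R) = -3/2 + ((-43 + f)/(R + R))/6 = -3/2 + ((-43 + f)/((2*R)))/6 = -3/2 + ((-43 + f)*(1/(2*R)))/6 = -3/2 + ((-43 + f)/(2*R))/6 = -3/2 + (-43 + f)/(12*R))
E(x, D) = 2 - sqrt(-71 + x) (E(x, D) = 2 - sqrt(x - 71) = 2 - sqrt(-71 + x))
258190 + (U(262, 278) - E(293, 33)) = 258190 + ((1/12)*(-43 + 262 - 18*278)/278 - (2 - sqrt(-71 + 293))) = 258190 + ((1/12)*(1/278)*(-43 + 262 - 5004) - (2 - sqrt(222))) = 258190 + ((1/12)*(1/278)*(-4785) + (-2 + sqrt(222))) = 258190 + (-1595/1112 + (-2 + sqrt(222))) = 258190 + (-3819/1112 + sqrt(222)) = 287103461/1112 + sqrt(222)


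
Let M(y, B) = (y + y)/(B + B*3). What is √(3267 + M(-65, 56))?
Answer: √2560873/28 ≈ 57.153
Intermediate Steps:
M(y, B) = y/(2*B) (M(y, B) = (2*y)/(B + 3*B) = (2*y)/((4*B)) = (2*y)*(1/(4*B)) = y/(2*B))
√(3267 + M(-65, 56)) = √(3267 + (½)*(-65)/56) = √(3267 + (½)*(-65)*(1/56)) = √(3267 - 65/112) = √(365839/112) = √2560873/28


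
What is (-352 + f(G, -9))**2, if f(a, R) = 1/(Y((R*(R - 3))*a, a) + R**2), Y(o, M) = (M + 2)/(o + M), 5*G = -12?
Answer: 347693677730116/2806350625 ≈ 1.2390e+5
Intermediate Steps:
G = -12/5 (G = (1/5)*(-12) = -12/5 ≈ -2.4000)
Y(o, M) = (2 + M)/(M + o)
f(a, R) = 1/(R**2 + (2 + a)/(a + R*a*(-3 + R))) (f(a, R) = 1/((2 + a)/(a + (R*(R - 3))*a) + R**2) = 1/((2 + a)/(a + (R*(-3 + R))*a) + R**2) = 1/((2 + a)/(a + R*a*(-3 + R)) + R**2) = 1/(R**2 + (2 + a)/(a + R*a*(-3 + R))))
(-352 + f(G, -9))**2 = (-352 - 12*(1 - 9*(-3 - 9))/(5*(2 - 12/5 - 12/5*(-9)**2*(1 - 9*(-3 - 9)))))**2 = (-352 - 12*(1 - 9*(-12))/(5*(2 - 12/5 - 12/5*81*(1 - 9*(-12)))))**2 = (-352 - 12*(1 + 108)/(5*(2 - 12/5 - 12/5*81*(1 + 108))))**2 = (-352 - 12/5*109/(2 - 12/5 - 12/5*81*109))**2 = (-352 - 12/5*109/(2 - 12/5 - 105948/5))**2 = (-352 - 12/5*109/(-21190))**2 = (-352 - 12/5*(-1/21190)*109)**2 = (-352 + 654/52975)**2 = (-18646546/52975)**2 = 347693677730116/2806350625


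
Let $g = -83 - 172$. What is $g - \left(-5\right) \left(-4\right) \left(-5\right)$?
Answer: $-155$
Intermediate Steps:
$g = -255$
$g - \left(-5\right) \left(-4\right) \left(-5\right) = -255 - \left(-5\right) \left(-4\right) \left(-5\right) = -255 - 20 \left(-5\right) = -255 - -100 = -255 + 100 = -155$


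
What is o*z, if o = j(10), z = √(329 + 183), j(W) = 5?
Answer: 80*√2 ≈ 113.14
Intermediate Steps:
z = 16*√2 (z = √512 = 16*√2 ≈ 22.627)
o = 5
o*z = 5*(16*√2) = 80*√2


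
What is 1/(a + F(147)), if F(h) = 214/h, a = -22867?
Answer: -147/3361235 ≈ -4.3734e-5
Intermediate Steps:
1/(a + F(147)) = 1/(-22867 + 214/147) = 1/(-3361235/147) = -147/3361235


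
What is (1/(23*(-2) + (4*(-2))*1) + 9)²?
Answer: 235225/2916 ≈ 80.667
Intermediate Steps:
(1/(23*(-2) + (4*(-2))*1) + 9)² = (1/(-46 - 8*1) + 9)² = (1/(-46 - 8) + 9)² = (1/(-54) + 9)² = (-1/54 + 9)² = (485/54)² = 235225/2916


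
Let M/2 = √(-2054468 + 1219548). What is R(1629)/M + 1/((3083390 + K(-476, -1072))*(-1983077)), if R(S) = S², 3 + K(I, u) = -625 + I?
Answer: -1/6112410474022 - 2653641*I*√208730/834920 ≈ -1.636e-13 - 1452.1*I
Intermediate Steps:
K(I, u) = -628 + I (K(I, u) = -3 + (-625 + I) = -628 + I)
M = 4*I*√208730 (M = 2*√(-2054468 + 1219548) = 2*√(-834920) = 2*(2*I*√208730) = 4*I*√208730 ≈ 1827.5*I)
R(1629)/M + 1/((3083390 + K(-476, -1072))*(-1983077)) = 1629²/((4*I*√208730)) + 1/((3083390 + (-628 - 476))*(-1983077)) = 2653641*(-I*√208730/834920) - 1/1983077/(3083390 - 1104) = -2653641*I*√208730/834920 - 1/1983077/3082286 = -2653641*I*√208730/834920 + (1/3082286)*(-1/1983077) = -2653641*I*√208730/834920 - 1/6112410474022 = -1/6112410474022 - 2653641*I*√208730/834920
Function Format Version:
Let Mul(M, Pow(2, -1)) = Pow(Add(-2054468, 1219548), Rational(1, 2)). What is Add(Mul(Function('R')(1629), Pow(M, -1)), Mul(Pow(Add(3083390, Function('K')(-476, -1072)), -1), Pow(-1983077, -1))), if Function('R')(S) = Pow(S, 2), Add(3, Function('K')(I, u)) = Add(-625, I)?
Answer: Add(Rational(-1, 6112410474022), Mul(Rational(-2653641, 834920), I, Pow(208730, Rational(1, 2)))) ≈ Add(-1.6360e-13, Mul(-1452.1, I))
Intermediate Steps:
Function('K')(I, u) = Add(-628, I) (Function('K')(I, u) = Add(-3, Add(-625, I)) = Add(-628, I))
M = Mul(4, I, Pow(208730, Rational(1, 2))) (M = Mul(2, Pow(Add(-2054468, 1219548), Rational(1, 2))) = Mul(2, Pow(-834920, Rational(1, 2))) = Mul(2, Mul(2, I, Pow(208730, Rational(1, 2)))) = Mul(4, I, Pow(208730, Rational(1, 2))) ≈ Mul(1827.5, I))
Add(Mul(Function('R')(1629), Pow(M, -1)), Mul(Pow(Add(3083390, Function('K')(-476, -1072)), -1), Pow(-1983077, -1))) = Add(Mul(Pow(1629, 2), Pow(Mul(4, I, Pow(208730, Rational(1, 2))), -1)), Mul(Pow(Add(3083390, Add(-628, -476)), -1), Pow(-1983077, -1))) = Add(Mul(2653641, Mul(Rational(-1, 834920), I, Pow(208730, Rational(1, 2)))), Mul(Pow(Add(3083390, -1104), -1), Rational(-1, 1983077))) = Add(Mul(Rational(-2653641, 834920), I, Pow(208730, Rational(1, 2))), Mul(Pow(3082286, -1), Rational(-1, 1983077))) = Add(Mul(Rational(-2653641, 834920), I, Pow(208730, Rational(1, 2))), Mul(Rational(1, 3082286), Rational(-1, 1983077))) = Add(Mul(Rational(-2653641, 834920), I, Pow(208730, Rational(1, 2))), Rational(-1, 6112410474022)) = Add(Rational(-1, 6112410474022), Mul(Rational(-2653641, 834920), I, Pow(208730, Rational(1, 2))))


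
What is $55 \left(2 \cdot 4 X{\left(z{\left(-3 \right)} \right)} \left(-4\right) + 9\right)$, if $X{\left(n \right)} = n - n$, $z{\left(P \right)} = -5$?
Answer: $495$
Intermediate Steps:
$X{\left(n \right)} = 0$
$55 \left(2 \cdot 4 X{\left(z{\left(-3 \right)} \right)} \left(-4\right) + 9\right) = 55 \left(2 \cdot 4 \cdot 0 \left(-4\right) + 9\right) = 55 \left(8 \cdot 0 \left(-4\right) + 9\right) = 55 \left(0 \left(-4\right) + 9\right) = 55 \left(0 + 9\right) = 55 \cdot 9 = 495$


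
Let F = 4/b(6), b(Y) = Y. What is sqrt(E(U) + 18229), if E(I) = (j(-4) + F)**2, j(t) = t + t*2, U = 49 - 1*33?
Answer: sqrt(165217)/3 ≈ 135.49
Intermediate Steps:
U = 16 (U = 49 - 33 = 16)
j(t) = 3*t (j(t) = t + 2*t = 3*t)
F = 2/3 (F = 4/6 = 4*(1/6) = 2/3 ≈ 0.66667)
E(I) = 1156/9 (E(I) = (3*(-4) + 2/3)**2 = (-12 + 2/3)**2 = (-34/3)**2 = 1156/9)
sqrt(E(U) + 18229) = sqrt(1156/9 + 18229) = sqrt(165217/9) = sqrt(165217)/3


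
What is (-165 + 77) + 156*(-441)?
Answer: -68884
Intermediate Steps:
(-165 + 77) + 156*(-441) = -88 - 68796 = -68884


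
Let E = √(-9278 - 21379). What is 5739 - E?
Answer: 5739 - I*√30657 ≈ 5739.0 - 175.09*I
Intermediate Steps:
E = I*√30657 (E = √(-30657) = I*√30657 ≈ 175.09*I)
5739 - E = 5739 - I*√30657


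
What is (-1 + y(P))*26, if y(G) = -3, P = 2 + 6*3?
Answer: -104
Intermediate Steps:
P = 20 (P = 2 + 18 = 20)
(-1 + y(P))*26 = (-1 - 3)*26 = -4*26 = -104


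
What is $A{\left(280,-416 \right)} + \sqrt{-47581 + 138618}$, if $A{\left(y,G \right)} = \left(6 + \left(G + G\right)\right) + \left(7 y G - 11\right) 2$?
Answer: $-1631568 + \sqrt{91037} \approx -1.6313 \cdot 10^{6}$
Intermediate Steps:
$A{\left(y,G \right)} = -16 + 2 G + 14 G y$ ($A{\left(y,G \right)} = \left(6 + 2 G\right) + \left(7 G y - 11\right) 2 = \left(6 + 2 G\right) + \left(-11 + 7 G y\right) 2 = \left(6 + 2 G\right) + \left(-22 + 14 G y\right) = -16 + 2 G + 14 G y$)
$A{\left(280,-416 \right)} + \sqrt{-47581 + 138618} = \left(-16 + 2 \left(-416\right) + 14 \left(-416\right) 280\right) + \sqrt{-47581 + 138618} = \left(-16 - 832 - 1630720\right) + \sqrt{91037} = -1631568 + \sqrt{91037}$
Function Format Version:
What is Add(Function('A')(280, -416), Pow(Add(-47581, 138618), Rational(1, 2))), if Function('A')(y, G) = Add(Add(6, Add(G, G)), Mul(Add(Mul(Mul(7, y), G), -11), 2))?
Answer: Add(-1631568, Pow(91037, Rational(1, 2))) ≈ -1.6313e+6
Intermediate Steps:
Function('A')(y, G) = Add(-16, Mul(2, G), Mul(14, G, y)) (Function('A')(y, G) = Add(Add(6, Mul(2, G)), Mul(Add(Mul(7, G, y), -11), 2)) = Add(Add(6, Mul(2, G)), Mul(Add(-11, Mul(7, G, y)), 2)) = Add(Add(6, Mul(2, G)), Add(-22, Mul(14, G, y))) = Add(-16, Mul(2, G), Mul(14, G, y)))
Add(Function('A')(280, -416), Pow(Add(-47581, 138618), Rational(1, 2))) = Add(Add(-16, Mul(2, -416), Mul(14, -416, 280)), Pow(Add(-47581, 138618), Rational(1, 2))) = Add(Add(-16, -832, -1630720), Pow(91037, Rational(1, 2))) = Add(-1631568, Pow(91037, Rational(1, 2)))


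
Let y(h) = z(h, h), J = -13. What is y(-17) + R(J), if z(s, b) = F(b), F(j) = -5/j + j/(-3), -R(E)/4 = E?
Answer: 2956/51 ≈ 57.961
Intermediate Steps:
R(E) = -4*E
F(j) = -5/j - j/3 (F(j) = -5/j + j*(-⅓) = -5/j - j/3)
z(s, b) = -5/b - b/3
y(h) = -5/h - h/3
y(-17) + R(J) = (-5/(-17) - ⅓*(-17)) - 4*(-13) = (-5*(-1/17) + 17/3) + 52 = (5/17 + 17/3) + 52 = 304/51 + 52 = 2956/51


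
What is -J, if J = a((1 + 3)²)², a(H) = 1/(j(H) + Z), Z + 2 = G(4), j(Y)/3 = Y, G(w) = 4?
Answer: -1/2500 ≈ -0.00040000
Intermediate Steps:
j(Y) = 3*Y
Z = 2 (Z = -2 + 4 = 2)
a(H) = 1/(2 + 3*H) (a(H) = 1/(3*H + 2) = 1/(2 + 3*H))
J = 1/2500 (J = (1/(2 + 3*(1 + 3)²))² = (1/(2 + 3*4²))² = (1/(2 + 3*16))² = (1/(2 + 48))² = (1/50)² = 1/2500 ≈ 0.00040000)
-J = -1*1/2500 = -1/2500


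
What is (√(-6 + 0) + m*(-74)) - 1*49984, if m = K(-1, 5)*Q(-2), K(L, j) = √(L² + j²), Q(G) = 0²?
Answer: -49984 + I*√6 ≈ -49984.0 + 2.4495*I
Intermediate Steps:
Q(G) = 0
m = 0 (m = √((-1)² + 5²)*0 = √(1 + 25)*0 = √26*0 = 0)
(√(-6 + 0) + m*(-74)) - 1*49984 = (√(-6 + 0) + 0*(-74)) - 1*49984 = (√(-6) + 0) - 49984 = (I*√6 + 0) - 49984 = I*√6 - 49984 = -49984 + I*√6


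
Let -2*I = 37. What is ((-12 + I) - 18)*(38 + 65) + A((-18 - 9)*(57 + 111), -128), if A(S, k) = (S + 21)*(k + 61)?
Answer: 595019/2 ≈ 2.9751e+5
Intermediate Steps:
I = -37/2 (I = -1/2*37 = -37/2 ≈ -18.500)
A(S, k) = (21 + S)*(61 + k)
((-12 + I) - 18)*(38 + 65) + A((-18 - 9)*(57 + 111), -128) = ((-12 - 37/2) - 18)*(38 + 65) + (1281 + 21*(-128) + 61*((-18 - 9)*(57 + 111)) + ((-18 - 9)*(57 + 111))*(-128)) = (-61/2 - 18)*103 + (1281 - 2688 + 61*(-27*168) - 27*168*(-128)) = -97/2*103 + (1281 - 2688 + 61*(-4536) - 4536*(-128)) = -9991/2 + (1281 - 2688 - 276696 + 580608) = -9991/2 + 302505 = 595019/2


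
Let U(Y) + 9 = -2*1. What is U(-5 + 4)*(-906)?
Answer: 9966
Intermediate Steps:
U(Y) = -11 (U(Y) = -9 - 2*1 = -9 - 2 = -11)
U(-5 + 4)*(-906) = -11*(-906) = 9966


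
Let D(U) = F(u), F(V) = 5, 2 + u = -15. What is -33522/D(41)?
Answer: -33522/5 ≈ -6704.4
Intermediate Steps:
u = -17 (u = -2 - 15 = -17)
D(U) = 5
-33522/D(41) = -33522/5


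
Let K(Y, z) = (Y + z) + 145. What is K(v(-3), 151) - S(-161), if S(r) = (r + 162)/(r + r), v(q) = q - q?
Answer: 95313/322 ≈ 296.00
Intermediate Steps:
v(q) = 0
S(r) = (162 + r)/(2*r) (S(r) = (162 + r)/((2*r)) = (162 + r)*(1/(2*r)) = (162 + r)/(2*r))
K(Y, z) = 145 + Y + z
K(v(-3), 151) - S(-161) = (145 + 0 + 151) - (162 - 161)/(2*(-161)) = 296 - (-1)/(2*161) = 296 - 1*(-1/322) = 296 + 1/322 = 95313/322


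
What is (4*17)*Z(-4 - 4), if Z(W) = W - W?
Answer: 0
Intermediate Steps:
Z(W) = 0
(4*17)*Z(-4 - 4) = (4*17)*0 = 68*0 = 0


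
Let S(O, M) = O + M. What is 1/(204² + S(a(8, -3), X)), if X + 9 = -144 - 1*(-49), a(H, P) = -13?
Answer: 1/41499 ≈ 2.4097e-5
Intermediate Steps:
X = -104 (X = -9 + (-144 - 1*(-49)) = -9 + (-144 + 49) = -9 - 95 = -104)
S(O, M) = M + O
1/(204² + S(a(8, -3), X)) = 1/(204² + (-104 - 13)) = 1/(41616 - 117) = 1/41499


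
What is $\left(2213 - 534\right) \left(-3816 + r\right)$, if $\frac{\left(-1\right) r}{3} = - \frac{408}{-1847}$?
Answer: $- \frac{11835902304}{1847} \approx -6.4082 \cdot 10^{6}$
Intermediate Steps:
$r = - \frac{1224}{1847}$ ($r = - 3 \left(- \frac{408}{-1847}\right) = - 3 \left(\left(-408\right) \left(- \frac{1}{1847}\right)\right) = \left(-3\right) \frac{408}{1847} = - \frac{1224}{1847} \approx -0.6627$)
$\left(2213 - 534\right) \left(-3816 + r\right) = \left(2213 - 534\right) \left(-3816 - \frac{1224}{1847}\right) = 1679 \left(- \frac{7049376}{1847}\right) = - \frac{11835902304}{1847}$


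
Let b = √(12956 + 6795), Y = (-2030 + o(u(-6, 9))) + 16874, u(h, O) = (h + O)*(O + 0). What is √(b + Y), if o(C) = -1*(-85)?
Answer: √(14929 + √19751) ≈ 122.76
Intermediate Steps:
u(h, O) = O*(O + h) (u(h, O) = (O + h)*O = O*(O + h))
o(C) = 85
Y = 14929 (Y = (-2030 + 85) + 16874 = -1945 + 16874 = 14929)
b = √19751 ≈ 140.54
√(b + Y) = √(√19751 + 14929) = √(14929 + √19751)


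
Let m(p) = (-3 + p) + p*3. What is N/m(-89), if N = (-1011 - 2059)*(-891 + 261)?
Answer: -1934100/359 ≈ -5387.5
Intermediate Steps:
m(p) = -3 + 4*p (m(p) = (-3 + p) + 3*p = -3 + 4*p)
N = 1934100 (N = -3070*(-630) = 1934100)
N/m(-89) = 1934100/(-3 + 4*(-89)) = 1934100/(-3 - 356) = 1934100/(-359) = 1934100*(-1/359) = -1934100/359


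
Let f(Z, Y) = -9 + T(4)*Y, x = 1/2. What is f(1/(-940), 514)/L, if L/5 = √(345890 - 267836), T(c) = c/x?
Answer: 4103*√78054/390270 ≈ 2.9372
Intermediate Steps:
x = ½ (x = 1*(½) = ½ ≈ 0.50000)
T(c) = 2*c (T(c) = c/(½) = c*2 = 2*c)
L = 5*√78054 (L = 5*√(345890 - 267836) = 5*√78054 ≈ 1396.9)
f(Z, Y) = -9 + 8*Y (f(Z, Y) = -9 + (2*4)*Y = -9 + 8*Y)
f(1/(-940), 514)/L = (-9 + 8*514)/((5*√78054)) = (-9 + 4112)*(√78054/390270) = 4103*(√78054/390270) = 4103*√78054/390270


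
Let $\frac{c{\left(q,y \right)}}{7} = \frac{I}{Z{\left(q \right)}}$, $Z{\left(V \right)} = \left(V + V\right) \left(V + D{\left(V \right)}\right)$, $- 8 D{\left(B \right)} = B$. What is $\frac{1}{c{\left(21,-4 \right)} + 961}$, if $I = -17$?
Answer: $\frac{441}{423733} \approx 0.0010407$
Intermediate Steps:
$D{\left(B \right)} = - \frac{B}{8}$
$Z{\left(V \right)} = \frac{7 V^{2}}{4}$ ($Z{\left(V \right)} = \left(V + V\right) \left(V - \frac{V}{8}\right) = 2 V \frac{7 V}{8} = \frac{7 V^{2}}{4}$)
$c{\left(q,y \right)} = - \frac{68}{q^{2}}$ ($c{\left(q,y \right)} = 7 \left(- \frac{17}{\frac{7}{4} q^{2}}\right) = 7 \left(- 17 \frac{4}{7 q^{2}}\right) = 7 \left(- \frac{68}{7 q^{2}}\right) = - \frac{68}{q^{2}}$)
$\frac{1}{c{\left(21,-4 \right)} + 961} = \frac{1}{- \frac{68}{441} + 961} = \frac{1}{\frac{423733}{441}} = \frac{441}{423733}$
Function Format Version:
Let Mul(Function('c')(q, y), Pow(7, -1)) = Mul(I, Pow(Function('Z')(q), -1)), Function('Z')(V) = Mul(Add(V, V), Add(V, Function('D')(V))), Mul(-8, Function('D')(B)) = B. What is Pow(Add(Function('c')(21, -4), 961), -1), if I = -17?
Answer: Rational(441, 423733) ≈ 0.0010407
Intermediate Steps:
Function('D')(B) = Mul(Rational(-1, 8), B)
Function('Z')(V) = Mul(Rational(7, 4), Pow(V, 2)) (Function('Z')(V) = Mul(Add(V, V), Add(V, Mul(Rational(-1, 8), V))) = Mul(Mul(2, V), Mul(Rational(7, 8), V)) = Mul(Rational(7, 4), Pow(V, 2)))
Function('c')(q, y) = Mul(-68, Pow(q, -2)) (Function('c')(q, y) = Mul(7, Mul(-17, Pow(Mul(Rational(7, 4), Pow(q, 2)), -1))) = Mul(7, Mul(-17, Mul(Rational(4, 7), Pow(q, -2)))) = Mul(7, Mul(Rational(-68, 7), Pow(q, -2))) = Mul(-68, Pow(q, -2)))
Pow(Add(Function('c')(21, -4), 961), -1) = Pow(Add(Mul(-68, Pow(21, -2)), 961), -1) = Pow(Add(Mul(-68, Rational(1, 441)), 961), -1) = Pow(Add(Rational(-68, 441), 961), -1) = Pow(Rational(423733, 441), -1) = Rational(441, 423733)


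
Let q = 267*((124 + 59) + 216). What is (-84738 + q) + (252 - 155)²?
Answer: 31204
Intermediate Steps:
q = 106533 (q = 267*(183 + 216) = 267*399 = 106533)
(-84738 + q) + (252 - 155)² = (-84738 + 106533) + (252 - 155)² = 21795 + 97² = 21795 + 9409 = 31204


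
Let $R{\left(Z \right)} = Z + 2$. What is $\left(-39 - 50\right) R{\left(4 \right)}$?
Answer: $-534$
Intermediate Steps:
$R{\left(Z \right)} = 2 + Z$
$\left(-39 - 50\right) R{\left(4 \right)} = \left(-39 - 50\right) \left(2 + 4\right) = \left(-89\right) 6 = -534$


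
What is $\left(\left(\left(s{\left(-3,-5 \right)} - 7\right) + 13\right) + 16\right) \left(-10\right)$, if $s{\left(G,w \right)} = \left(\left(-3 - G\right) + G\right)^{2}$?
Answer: $-310$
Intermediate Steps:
$s{\left(G,w \right)} = 9$ ($s{\left(G,w \right)} = \left(-3\right)^{2} = 9$)
$\left(\left(\left(s{\left(-3,-5 \right)} - 7\right) + 13\right) + 16\right) \left(-10\right) = \left(\left(\left(9 - 7\right) + 13\right) + 16\right) \left(-10\right) = \left(\left(2 + 13\right) + 16\right) \left(-10\right) = \left(15 + 16\right) \left(-10\right) = 31 \left(-10\right) = -310$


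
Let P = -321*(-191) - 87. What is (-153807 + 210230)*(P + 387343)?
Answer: 25309495841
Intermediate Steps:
P = 61224 (P = 61311 - 87 = 61224)
(-153807 + 210230)*(P + 387343) = (-153807 + 210230)*(61224 + 387343) = 56423*448567 = 25309495841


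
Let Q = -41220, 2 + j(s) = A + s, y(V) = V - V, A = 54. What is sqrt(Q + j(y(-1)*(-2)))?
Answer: 4*I*sqrt(2573) ≈ 202.9*I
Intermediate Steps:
y(V) = 0
j(s) = 52 + s (j(s) = -2 + (54 + s) = 52 + s)
sqrt(Q + j(y(-1)*(-2))) = sqrt(-41220 + (52 + 0*(-2))) = sqrt(-41220 + (52 + 0)) = sqrt(-41220 + 52) = sqrt(-41168) = 4*I*sqrt(2573)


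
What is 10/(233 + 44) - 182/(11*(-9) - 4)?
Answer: 51444/28531 ≈ 1.8031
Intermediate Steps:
10/(233 + 44) - 182/(11*(-9) - 4) = 10/277 - 182/(-99 - 4) = 10*(1/277) - 182/(-103) = 10/277 - 182*(-1/103) = 10/277 + 182/103 = 51444/28531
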